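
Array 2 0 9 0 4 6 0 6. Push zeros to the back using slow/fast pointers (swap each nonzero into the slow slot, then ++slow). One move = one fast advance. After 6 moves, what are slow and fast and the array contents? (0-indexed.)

(s=0,f=0) a[fast]=2≠0 swap→a[0]=2 → slow++,fast++
(s=1,f=1) a[fast]=0 → fast++
(s=1,f=2) a[fast]=9≠0 swap→a[1]=9 → slow++,fast++
(s=2,f=3) a[fast]=0 → fast++
(s=2,f=4) a[fast]=4≠0 swap→a[2]=4 → slow++,fast++
(s=3,f=5) a[fast]=6≠0 swap→a[3]=6 → slow++,fast++

slow=4, fast=6, a=[2, 9, 4, 6, 0, 0, 0, 6]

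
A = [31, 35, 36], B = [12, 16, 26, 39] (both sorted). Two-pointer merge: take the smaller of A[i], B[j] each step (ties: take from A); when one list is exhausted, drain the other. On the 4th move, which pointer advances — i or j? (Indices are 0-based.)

i

i=0 j=0: A[i]=31>B[j]=12 take 12, j++
i=0 j=1: A[i]=31>B[j]=16 take 16, j++
i=0 j=2: A[i]=31>B[j]=26 take 26, j++
i=0 j=3: A[i]=31<=B[j]=39 take 31, i++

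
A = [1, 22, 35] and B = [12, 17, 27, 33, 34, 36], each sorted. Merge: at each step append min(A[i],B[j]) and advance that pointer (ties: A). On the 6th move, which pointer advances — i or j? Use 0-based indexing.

[i=0,j=0] A[i]=1<=B[j]=12 take 1 → i++
[i=1,j=0] A[i]=22>B[j]=12 take 12 → j++
[i=1,j=1] A[i]=22>B[j]=17 take 17 → j++
[i=1,j=2] A[i]=22<=B[j]=27 take 22 → i++
[i=2,j=2] A[i]=35>B[j]=27 take 27 → j++
[i=2,j=3] A[i]=35>B[j]=33 take 33 → j++

j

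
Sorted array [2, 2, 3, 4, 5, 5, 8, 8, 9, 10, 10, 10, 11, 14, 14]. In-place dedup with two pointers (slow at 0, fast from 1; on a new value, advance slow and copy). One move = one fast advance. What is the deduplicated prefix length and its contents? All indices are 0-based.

slow=0 fast=1: a[fast]=2=a[slow] dup, fast++
slow=0 fast=2: a[fast]=3≠a[slow]=2 write a[1]=3, slow++,fast++
slow=1 fast=3: a[fast]=4≠a[slow]=3 write a[2]=4, slow++,fast++
slow=2 fast=4: a[fast]=5≠a[slow]=4 write a[3]=5, slow++,fast++
slow=3 fast=5: a[fast]=5=a[slow] dup, fast++
slow=3 fast=6: a[fast]=8≠a[slow]=5 write a[4]=8, slow++,fast++
slow=4 fast=7: a[fast]=8=a[slow] dup, fast++
slow=4 fast=8: a[fast]=9≠a[slow]=8 write a[5]=9, slow++,fast++
slow=5 fast=9: a[fast]=10≠a[slow]=9 write a[6]=10, slow++,fast++
slow=6 fast=10: a[fast]=10=a[slow] dup, fast++
slow=6 fast=11: a[fast]=10=a[slow] dup, fast++
slow=6 fast=12: a[fast]=11≠a[slow]=10 write a[7]=11, slow++,fast++
slow=7 fast=13: a[fast]=14≠a[slow]=11 write a[8]=14, slow++,fast++
slow=8 fast=14: a[fast]=14=a[slow] dup, fast++

length 9; prefix = [2, 3, 4, 5, 8, 9, 10, 11, 14]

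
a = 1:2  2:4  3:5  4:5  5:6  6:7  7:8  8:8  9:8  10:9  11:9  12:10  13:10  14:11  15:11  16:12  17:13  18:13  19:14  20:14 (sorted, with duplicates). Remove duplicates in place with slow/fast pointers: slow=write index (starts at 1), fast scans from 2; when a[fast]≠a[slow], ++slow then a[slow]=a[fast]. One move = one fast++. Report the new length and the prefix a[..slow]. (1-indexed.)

length 12; prefix = [2, 4, 5, 6, 7, 8, 9, 10, 11, 12, 13, 14]

slow=1 fast=2: a[fast]=4≠a[slow]=2 write a[2]=4, slow++,fast++
slow=2 fast=3: a[fast]=5≠a[slow]=4 write a[3]=5, slow++,fast++
slow=3 fast=4: a[fast]=5=a[slow] dup, fast++
slow=3 fast=5: a[fast]=6≠a[slow]=5 write a[4]=6, slow++,fast++
slow=4 fast=6: a[fast]=7≠a[slow]=6 write a[5]=7, slow++,fast++
slow=5 fast=7: a[fast]=8≠a[slow]=7 write a[6]=8, slow++,fast++
slow=6 fast=8: a[fast]=8=a[slow] dup, fast++
slow=6 fast=9: a[fast]=8=a[slow] dup, fast++
slow=6 fast=10: a[fast]=9≠a[slow]=8 write a[7]=9, slow++,fast++
slow=7 fast=11: a[fast]=9=a[slow] dup, fast++
slow=7 fast=12: a[fast]=10≠a[slow]=9 write a[8]=10, slow++,fast++
slow=8 fast=13: a[fast]=10=a[slow] dup, fast++
slow=8 fast=14: a[fast]=11≠a[slow]=10 write a[9]=11, slow++,fast++
slow=9 fast=15: a[fast]=11=a[slow] dup, fast++
slow=9 fast=16: a[fast]=12≠a[slow]=11 write a[10]=12, slow++,fast++
slow=10 fast=17: a[fast]=13≠a[slow]=12 write a[11]=13, slow++,fast++
slow=11 fast=18: a[fast]=13=a[slow] dup, fast++
slow=11 fast=19: a[fast]=14≠a[slow]=13 write a[12]=14, slow++,fast++
slow=12 fast=20: a[fast]=14=a[slow] dup, fast++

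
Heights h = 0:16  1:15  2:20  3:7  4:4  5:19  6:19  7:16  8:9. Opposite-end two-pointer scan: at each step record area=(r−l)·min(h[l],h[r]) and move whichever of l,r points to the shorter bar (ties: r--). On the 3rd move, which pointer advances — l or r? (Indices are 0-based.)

l=0 r=8: min(16,9)*8=72 best=72 *, r--
l=0 r=7: min(16,16)*7=112 best=112 *, r--
l=0 r=6: min(16,19)*6=96 best=112, l++

l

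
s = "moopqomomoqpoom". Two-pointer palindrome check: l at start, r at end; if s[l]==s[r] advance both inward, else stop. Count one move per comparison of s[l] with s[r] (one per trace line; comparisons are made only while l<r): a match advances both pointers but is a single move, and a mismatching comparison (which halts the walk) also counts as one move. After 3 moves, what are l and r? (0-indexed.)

l=3, r=11

l=0 r=14: 'm'=='m', l++,r--
l=1 r=13: 'o'=='o', l++,r--
l=2 r=12: 'o'=='o', l++,r--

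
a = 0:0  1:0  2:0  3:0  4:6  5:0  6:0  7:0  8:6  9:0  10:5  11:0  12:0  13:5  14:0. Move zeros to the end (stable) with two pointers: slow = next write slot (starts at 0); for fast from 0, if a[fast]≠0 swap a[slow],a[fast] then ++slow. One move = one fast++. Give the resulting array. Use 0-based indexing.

slow=0 fast=0: a[fast]=0, fast++
slow=0 fast=1: a[fast]=0, fast++
slow=0 fast=2: a[fast]=0, fast++
slow=0 fast=3: a[fast]=0, fast++
slow=0 fast=4: a[fast]=6≠0 swap→a[0]=6, slow++,fast++
slow=1 fast=5: a[fast]=0, fast++
slow=1 fast=6: a[fast]=0, fast++
slow=1 fast=7: a[fast]=0, fast++
slow=1 fast=8: a[fast]=6≠0 swap→a[1]=6, slow++,fast++
slow=2 fast=9: a[fast]=0, fast++
slow=2 fast=10: a[fast]=5≠0 swap→a[2]=5, slow++,fast++
slow=3 fast=11: a[fast]=0, fast++
slow=3 fast=12: a[fast]=0, fast++
slow=3 fast=13: a[fast]=5≠0 swap→a[3]=5, slow++,fast++
slow=4 fast=14: a[fast]=0, fast++

[6, 6, 5, 5, 0, 0, 0, 0, 0, 0, 0, 0, 0, 0, 0]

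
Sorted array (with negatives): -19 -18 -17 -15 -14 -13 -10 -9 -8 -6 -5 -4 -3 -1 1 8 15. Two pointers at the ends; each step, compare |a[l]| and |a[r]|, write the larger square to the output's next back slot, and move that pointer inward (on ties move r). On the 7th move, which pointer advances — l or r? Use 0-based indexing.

l

[0,16] |-19|>|15| out[16]=361 → l++
[1,16] |-18|>|15| out[15]=324 → l++
[2,16] |-17|>|15| out[14]=289 → l++
[3,16] |-15|<=|15| out[13]=225 → r--
[3,15] |-15|>|8| out[12]=225 → l++
[4,15] |-14|>|8| out[11]=196 → l++
[5,15] |-13|>|8| out[10]=169 → l++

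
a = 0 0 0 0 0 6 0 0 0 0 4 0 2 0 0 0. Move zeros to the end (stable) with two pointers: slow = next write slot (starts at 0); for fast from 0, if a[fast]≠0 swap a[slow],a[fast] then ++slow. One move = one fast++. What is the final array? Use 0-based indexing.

(s=0,f=0) a[fast]=0 → fast++
(s=0,f=1) a[fast]=0 → fast++
(s=0,f=2) a[fast]=0 → fast++
(s=0,f=3) a[fast]=0 → fast++
(s=0,f=4) a[fast]=0 → fast++
(s=0,f=5) a[fast]=6≠0 swap→a[0]=6 → slow++,fast++
(s=1,f=6) a[fast]=0 → fast++
(s=1,f=7) a[fast]=0 → fast++
(s=1,f=8) a[fast]=0 → fast++
(s=1,f=9) a[fast]=0 → fast++
(s=1,f=10) a[fast]=4≠0 swap→a[1]=4 → slow++,fast++
(s=2,f=11) a[fast]=0 → fast++
(s=2,f=12) a[fast]=2≠0 swap→a[2]=2 → slow++,fast++
(s=3,f=13) a[fast]=0 → fast++
(s=3,f=14) a[fast]=0 → fast++
(s=3,f=15) a[fast]=0 → fast++

[6, 4, 2, 0, 0, 0, 0, 0, 0, 0, 0, 0, 0, 0, 0, 0]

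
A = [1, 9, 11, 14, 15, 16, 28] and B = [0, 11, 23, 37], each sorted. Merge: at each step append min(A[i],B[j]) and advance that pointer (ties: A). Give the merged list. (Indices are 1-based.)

[i=1,j=1] A[i]=1>B[j]=0 take 0 → j++
[i=1,j=2] A[i]=1<=B[j]=11 take 1 → i++
[i=2,j=2] A[i]=9<=B[j]=11 take 9 → i++
[i=3,j=2] A[i]=11<=B[j]=11 take 11 → i++
[i=4,j=2] A[i]=14>B[j]=11 take 11 → j++
[i=4,j=3] A[i]=14<=B[j]=23 take 14 → i++
[i=5,j=3] A[i]=15<=B[j]=23 take 15 → i++
[i=6,j=3] A[i]=16<=B[j]=23 take 16 → i++
[i=7,j=3] A[i]=28>B[j]=23 take 23 → j++
[i=7,j=4] A[i]=28<=B[j]=37 take 28 → i++
[i=8,j=4] A done, take B[j]=37 → j++

[0, 1, 9, 11, 11, 14, 15, 16, 23, 28, 37]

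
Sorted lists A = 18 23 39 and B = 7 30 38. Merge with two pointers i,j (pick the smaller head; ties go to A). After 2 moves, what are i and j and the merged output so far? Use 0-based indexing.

[i=0,j=0] A[i]=18>B[j]=7 take 7 → j++
[i=0,j=1] A[i]=18<=B[j]=30 take 18 → i++

i=1, j=1, merged so far=[7, 18]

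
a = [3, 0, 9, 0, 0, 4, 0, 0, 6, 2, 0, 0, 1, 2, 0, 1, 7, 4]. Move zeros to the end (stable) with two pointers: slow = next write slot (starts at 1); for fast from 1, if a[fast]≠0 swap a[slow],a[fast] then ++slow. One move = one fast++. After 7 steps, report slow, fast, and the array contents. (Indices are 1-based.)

(s=1,f=1) a[fast]=3≠0 swap→a[1]=3 → slow++,fast++
(s=2,f=2) a[fast]=0 → fast++
(s=2,f=3) a[fast]=9≠0 swap→a[2]=9 → slow++,fast++
(s=3,f=4) a[fast]=0 → fast++
(s=3,f=5) a[fast]=0 → fast++
(s=3,f=6) a[fast]=4≠0 swap→a[3]=4 → slow++,fast++
(s=4,f=7) a[fast]=0 → fast++

slow=4, fast=8, a=[3, 9, 4, 0, 0, 0, 0, 0, 6, 2, 0, 0, 1, 2, 0, 1, 7, 4]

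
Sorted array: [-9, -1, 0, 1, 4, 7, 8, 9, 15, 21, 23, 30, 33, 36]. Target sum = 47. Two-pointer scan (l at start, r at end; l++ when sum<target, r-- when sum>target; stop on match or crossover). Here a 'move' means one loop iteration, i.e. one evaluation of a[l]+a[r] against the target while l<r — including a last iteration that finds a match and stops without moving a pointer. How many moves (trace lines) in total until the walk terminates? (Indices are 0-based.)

13 moves

l=0 r=13: -9+36=27 <47, l++
l=1 r=13: -1+36=35 <47, l++
l=2 r=13: 0+36=36 <47, l++
l=3 r=13: 1+36=37 <47, l++
l=4 r=13: 4+36=40 <47, l++
l=5 r=13: 7+36=43 <47, l++
l=6 r=13: 8+36=44 <47, l++
l=7 r=13: 9+36=45 <47, l++
l=8 r=13: 15+36=51 >47, r--
l=8 r=12: 15+33=48 >47, r--
l=8 r=11: 15+30=45 <47, l++
l=9 r=11: 21+30=51 >47, r--
l=9 r=10: 21+23=44 <47, l++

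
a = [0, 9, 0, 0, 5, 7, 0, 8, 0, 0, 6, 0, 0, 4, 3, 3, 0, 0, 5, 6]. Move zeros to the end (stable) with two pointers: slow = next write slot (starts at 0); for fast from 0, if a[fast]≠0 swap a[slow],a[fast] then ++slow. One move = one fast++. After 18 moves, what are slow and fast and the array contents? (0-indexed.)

slow=0 fast=0: a[fast]=0, fast++
slow=0 fast=1: a[fast]=9≠0 swap→a[0]=9, slow++,fast++
slow=1 fast=2: a[fast]=0, fast++
slow=1 fast=3: a[fast]=0, fast++
slow=1 fast=4: a[fast]=5≠0 swap→a[1]=5, slow++,fast++
slow=2 fast=5: a[fast]=7≠0 swap→a[2]=7, slow++,fast++
slow=3 fast=6: a[fast]=0, fast++
slow=3 fast=7: a[fast]=8≠0 swap→a[3]=8, slow++,fast++
slow=4 fast=8: a[fast]=0, fast++
slow=4 fast=9: a[fast]=0, fast++
slow=4 fast=10: a[fast]=6≠0 swap→a[4]=6, slow++,fast++
slow=5 fast=11: a[fast]=0, fast++
slow=5 fast=12: a[fast]=0, fast++
slow=5 fast=13: a[fast]=4≠0 swap→a[5]=4, slow++,fast++
slow=6 fast=14: a[fast]=3≠0 swap→a[6]=3, slow++,fast++
slow=7 fast=15: a[fast]=3≠0 swap→a[7]=3, slow++,fast++
slow=8 fast=16: a[fast]=0, fast++
slow=8 fast=17: a[fast]=0, fast++

slow=8, fast=18, a=[9, 5, 7, 8, 6, 4, 3, 3, 0, 0, 0, 0, 0, 0, 0, 0, 0, 0, 5, 6]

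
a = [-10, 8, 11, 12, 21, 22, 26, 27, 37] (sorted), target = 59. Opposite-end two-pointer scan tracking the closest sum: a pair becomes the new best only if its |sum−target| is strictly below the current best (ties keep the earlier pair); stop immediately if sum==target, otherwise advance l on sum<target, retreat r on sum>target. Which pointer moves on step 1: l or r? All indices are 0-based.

l

l=0 r=8: -10+37=27 d=32 *, l++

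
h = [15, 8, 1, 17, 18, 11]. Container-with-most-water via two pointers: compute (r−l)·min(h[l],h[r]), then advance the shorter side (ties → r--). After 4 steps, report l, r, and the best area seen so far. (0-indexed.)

[0,5] min(15,11)*5=55 best=55 * → r--
[0,4] min(15,18)*4=60 best=60 * → l++
[1,4] min(8,18)*3=24 best=60 → l++
[2,4] min(1,18)*2=2 best=60 → l++

l=3, r=4, best area=60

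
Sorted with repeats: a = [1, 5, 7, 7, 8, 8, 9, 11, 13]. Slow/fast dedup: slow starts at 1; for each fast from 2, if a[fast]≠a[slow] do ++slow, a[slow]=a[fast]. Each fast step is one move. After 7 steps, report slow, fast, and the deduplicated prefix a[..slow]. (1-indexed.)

slow=6, fast=9, prefix=[1, 5, 7, 8, 9, 11]

slow=1 fast=2: a[fast]=5≠a[slow]=1 write a[2]=5, slow++,fast++
slow=2 fast=3: a[fast]=7≠a[slow]=5 write a[3]=7, slow++,fast++
slow=3 fast=4: a[fast]=7=a[slow] dup, fast++
slow=3 fast=5: a[fast]=8≠a[slow]=7 write a[4]=8, slow++,fast++
slow=4 fast=6: a[fast]=8=a[slow] dup, fast++
slow=4 fast=7: a[fast]=9≠a[slow]=8 write a[5]=9, slow++,fast++
slow=5 fast=8: a[fast]=11≠a[slow]=9 write a[6]=11, slow++,fast++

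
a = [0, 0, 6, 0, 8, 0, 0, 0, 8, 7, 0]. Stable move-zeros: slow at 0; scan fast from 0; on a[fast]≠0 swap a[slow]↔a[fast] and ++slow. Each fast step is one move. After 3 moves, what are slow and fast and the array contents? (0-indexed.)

(s=0,f=0) a[fast]=0 → fast++
(s=0,f=1) a[fast]=0 → fast++
(s=0,f=2) a[fast]=6≠0 swap→a[0]=6 → slow++,fast++

slow=1, fast=3, a=[6, 0, 0, 0, 8, 0, 0, 0, 8, 7, 0]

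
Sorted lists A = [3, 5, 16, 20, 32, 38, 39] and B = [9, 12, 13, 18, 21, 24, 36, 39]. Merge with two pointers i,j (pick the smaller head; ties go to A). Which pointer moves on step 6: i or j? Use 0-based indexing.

i=0 j=0: A[i]=3<=B[j]=9 take 3, i++
i=1 j=0: A[i]=5<=B[j]=9 take 5, i++
i=2 j=0: A[i]=16>B[j]=9 take 9, j++
i=2 j=1: A[i]=16>B[j]=12 take 12, j++
i=2 j=2: A[i]=16>B[j]=13 take 13, j++
i=2 j=3: A[i]=16<=B[j]=18 take 16, i++

i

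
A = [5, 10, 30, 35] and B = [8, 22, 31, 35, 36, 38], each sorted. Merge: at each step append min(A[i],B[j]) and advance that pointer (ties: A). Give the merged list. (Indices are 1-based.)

[5, 8, 10, 22, 30, 31, 35, 35, 36, 38]

i=1 j=1: A[i]=5<=B[j]=8 take 5, i++
i=2 j=1: A[i]=10>B[j]=8 take 8, j++
i=2 j=2: A[i]=10<=B[j]=22 take 10, i++
i=3 j=2: A[i]=30>B[j]=22 take 22, j++
i=3 j=3: A[i]=30<=B[j]=31 take 30, i++
i=4 j=3: A[i]=35>B[j]=31 take 31, j++
i=4 j=4: A[i]=35<=B[j]=35 take 35, i++
i=5 j=4: A done, take B[j]=35, j++
i=5 j=5: A done, take B[j]=36, j++
i=5 j=6: A done, take B[j]=38, j++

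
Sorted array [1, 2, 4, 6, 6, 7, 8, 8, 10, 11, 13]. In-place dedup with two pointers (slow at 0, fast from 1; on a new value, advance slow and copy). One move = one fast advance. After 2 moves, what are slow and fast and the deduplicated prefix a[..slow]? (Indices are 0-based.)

slow=0 fast=1: a[fast]=2≠a[slow]=1 write a[1]=2, slow++,fast++
slow=1 fast=2: a[fast]=4≠a[slow]=2 write a[2]=4, slow++,fast++

slow=2, fast=3, prefix=[1, 2, 4]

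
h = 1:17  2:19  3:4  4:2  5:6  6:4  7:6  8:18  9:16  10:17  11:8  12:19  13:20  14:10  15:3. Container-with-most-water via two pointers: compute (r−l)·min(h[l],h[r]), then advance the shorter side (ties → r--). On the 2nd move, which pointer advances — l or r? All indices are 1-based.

[1,15] min(17,3)*14=42 best=42 * → r--
[1,14] min(17,10)*13=130 best=130 * → r--

r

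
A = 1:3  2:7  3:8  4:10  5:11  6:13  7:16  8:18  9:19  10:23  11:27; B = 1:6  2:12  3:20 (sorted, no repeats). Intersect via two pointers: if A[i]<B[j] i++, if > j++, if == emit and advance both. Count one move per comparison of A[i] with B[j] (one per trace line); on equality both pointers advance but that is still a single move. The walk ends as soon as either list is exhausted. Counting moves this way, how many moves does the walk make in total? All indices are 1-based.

i=1 j=1: 3<6, i++
i=2 j=1: 7>6, j++
i=2 j=2: 7<12, i++
i=3 j=2: 8<12, i++
i=4 j=2: 10<12, i++
i=5 j=2: 11<12, i++
i=6 j=2: 13>12, j++
i=6 j=3: 13<20, i++
i=7 j=3: 16<20, i++
i=8 j=3: 18<20, i++
i=9 j=3: 19<20, i++
i=10 j=3: 23>20, j++

12 moves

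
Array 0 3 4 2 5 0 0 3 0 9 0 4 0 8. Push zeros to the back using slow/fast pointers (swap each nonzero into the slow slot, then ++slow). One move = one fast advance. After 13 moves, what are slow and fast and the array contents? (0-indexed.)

slow=7, fast=13, a=[3, 4, 2, 5, 3, 9, 4, 0, 0, 0, 0, 0, 0, 8]

(s=0,f=0) a[fast]=0 → fast++
(s=0,f=1) a[fast]=3≠0 swap→a[0]=3 → slow++,fast++
(s=1,f=2) a[fast]=4≠0 swap→a[1]=4 → slow++,fast++
(s=2,f=3) a[fast]=2≠0 swap→a[2]=2 → slow++,fast++
(s=3,f=4) a[fast]=5≠0 swap→a[3]=5 → slow++,fast++
(s=4,f=5) a[fast]=0 → fast++
(s=4,f=6) a[fast]=0 → fast++
(s=4,f=7) a[fast]=3≠0 swap→a[4]=3 → slow++,fast++
(s=5,f=8) a[fast]=0 → fast++
(s=5,f=9) a[fast]=9≠0 swap→a[5]=9 → slow++,fast++
(s=6,f=10) a[fast]=0 → fast++
(s=6,f=11) a[fast]=4≠0 swap→a[6]=4 → slow++,fast++
(s=7,f=12) a[fast]=0 → fast++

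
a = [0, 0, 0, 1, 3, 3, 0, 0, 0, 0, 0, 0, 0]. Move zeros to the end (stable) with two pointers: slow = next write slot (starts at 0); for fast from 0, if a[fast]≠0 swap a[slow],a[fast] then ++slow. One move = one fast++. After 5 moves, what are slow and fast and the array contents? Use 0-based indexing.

slow=2, fast=5, a=[1, 3, 0, 0, 0, 3, 0, 0, 0, 0, 0, 0, 0]

slow=0 fast=0: a[fast]=0, fast++
slow=0 fast=1: a[fast]=0, fast++
slow=0 fast=2: a[fast]=0, fast++
slow=0 fast=3: a[fast]=1≠0 swap→a[0]=1, slow++,fast++
slow=1 fast=4: a[fast]=3≠0 swap→a[1]=3, slow++,fast++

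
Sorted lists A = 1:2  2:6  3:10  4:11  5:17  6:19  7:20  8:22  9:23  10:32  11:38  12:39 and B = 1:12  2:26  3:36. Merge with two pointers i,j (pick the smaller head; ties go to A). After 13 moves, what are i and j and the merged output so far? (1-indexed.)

i=1 j=1: A[i]=2<=B[j]=12 take 2, i++
i=2 j=1: A[i]=6<=B[j]=12 take 6, i++
i=3 j=1: A[i]=10<=B[j]=12 take 10, i++
i=4 j=1: A[i]=11<=B[j]=12 take 11, i++
i=5 j=1: A[i]=17>B[j]=12 take 12, j++
i=5 j=2: A[i]=17<=B[j]=26 take 17, i++
i=6 j=2: A[i]=19<=B[j]=26 take 19, i++
i=7 j=2: A[i]=20<=B[j]=26 take 20, i++
i=8 j=2: A[i]=22<=B[j]=26 take 22, i++
i=9 j=2: A[i]=23<=B[j]=26 take 23, i++
i=10 j=2: A[i]=32>B[j]=26 take 26, j++
i=10 j=3: A[i]=32<=B[j]=36 take 32, i++
i=11 j=3: A[i]=38>B[j]=36 take 36, j++

i=11, j=4, merged so far=[2, 6, 10, 11, 12, 17, 19, 20, 22, 23, 26, 32, 36]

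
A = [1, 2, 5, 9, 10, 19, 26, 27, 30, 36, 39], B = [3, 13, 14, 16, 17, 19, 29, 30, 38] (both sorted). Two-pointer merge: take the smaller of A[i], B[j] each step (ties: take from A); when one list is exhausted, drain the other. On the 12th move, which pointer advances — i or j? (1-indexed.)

[i=1,j=1] A[i]=1<=B[j]=3 take 1 → i++
[i=2,j=1] A[i]=2<=B[j]=3 take 2 → i++
[i=3,j=1] A[i]=5>B[j]=3 take 3 → j++
[i=3,j=2] A[i]=5<=B[j]=13 take 5 → i++
[i=4,j=2] A[i]=9<=B[j]=13 take 9 → i++
[i=5,j=2] A[i]=10<=B[j]=13 take 10 → i++
[i=6,j=2] A[i]=19>B[j]=13 take 13 → j++
[i=6,j=3] A[i]=19>B[j]=14 take 14 → j++
[i=6,j=4] A[i]=19>B[j]=16 take 16 → j++
[i=6,j=5] A[i]=19>B[j]=17 take 17 → j++
[i=6,j=6] A[i]=19<=B[j]=19 take 19 → i++
[i=7,j=6] A[i]=26>B[j]=19 take 19 → j++

j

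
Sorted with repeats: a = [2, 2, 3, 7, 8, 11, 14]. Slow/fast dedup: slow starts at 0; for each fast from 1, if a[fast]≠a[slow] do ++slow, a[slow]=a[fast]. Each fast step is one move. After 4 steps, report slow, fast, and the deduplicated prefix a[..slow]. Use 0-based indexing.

slow=3, fast=5, prefix=[2, 3, 7, 8]

slow=0 fast=1: a[fast]=2=a[slow] dup, fast++
slow=0 fast=2: a[fast]=3≠a[slow]=2 write a[1]=3, slow++,fast++
slow=1 fast=3: a[fast]=7≠a[slow]=3 write a[2]=7, slow++,fast++
slow=2 fast=4: a[fast]=8≠a[slow]=7 write a[3]=8, slow++,fast++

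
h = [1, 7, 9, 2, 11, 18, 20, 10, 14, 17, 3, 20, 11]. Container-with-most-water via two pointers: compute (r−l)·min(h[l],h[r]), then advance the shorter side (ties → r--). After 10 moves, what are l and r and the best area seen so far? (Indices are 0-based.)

l=6, r=8, best area=108

[0,12] min(1,11)*12=12 best=12 * → l++
[1,12] min(7,11)*11=77 best=77 * → l++
[2,12] min(9,11)*10=90 best=90 * → l++
[3,12] min(2,11)*9=18 best=90 → l++
[4,12] min(11,11)*8=88 best=90 → r--
[4,11] min(11,20)*7=77 best=90 → l++
[5,11] min(18,20)*6=108 best=108 * → l++
[6,11] min(20,20)*5=100 best=108 → r--
[6,10] min(20,3)*4=12 best=108 → r--
[6,9] min(20,17)*3=51 best=108 → r--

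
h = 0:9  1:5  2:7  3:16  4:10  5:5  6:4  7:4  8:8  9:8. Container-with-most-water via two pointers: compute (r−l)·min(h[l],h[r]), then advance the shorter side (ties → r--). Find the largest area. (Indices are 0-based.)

l=0 r=9: min(9,8)*9=72 best=72 *, r--
l=0 r=8: min(9,8)*8=64 best=72, r--
l=0 r=7: min(9,4)*7=28 best=72, r--
l=0 r=6: min(9,4)*6=24 best=72, r--
l=0 r=5: min(9,5)*5=25 best=72, r--
l=0 r=4: min(9,10)*4=36 best=72, l++
l=1 r=4: min(5,10)*3=15 best=72, l++
l=2 r=4: min(7,10)*2=14 best=72, l++
l=3 r=4: min(16,10)*1=10 best=72, r--

max area = 72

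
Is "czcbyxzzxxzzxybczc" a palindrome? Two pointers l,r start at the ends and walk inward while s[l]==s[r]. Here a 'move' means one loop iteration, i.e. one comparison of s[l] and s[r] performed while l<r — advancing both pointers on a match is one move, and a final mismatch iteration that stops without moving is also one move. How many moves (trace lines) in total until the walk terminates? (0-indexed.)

[0,17] 'c'=='c' → l++,r--
[1,16] 'z'=='z' → l++,r--
[2,15] 'c'=='c' → l++,r--
[3,14] 'b'=='b' → l++,r--
[4,13] 'y'=='y' → l++,r--
[5,12] 'x'=='x' → l++,r--
[6,11] 'z'=='z' → l++,r--
[7,10] 'z'=='z' → l++,r--
[8,9] 'x'=='x' → l++,r--

9 moves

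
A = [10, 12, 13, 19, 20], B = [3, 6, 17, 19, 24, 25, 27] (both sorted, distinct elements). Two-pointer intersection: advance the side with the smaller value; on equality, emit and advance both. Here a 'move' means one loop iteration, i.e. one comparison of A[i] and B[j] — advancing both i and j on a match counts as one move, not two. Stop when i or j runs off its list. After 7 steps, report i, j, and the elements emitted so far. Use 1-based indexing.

[i=1,j=1] 10>3 → j++
[i=1,j=2] 10>6 → j++
[i=1,j=3] 10<17 → i++
[i=2,j=3] 12<17 → i++
[i=3,j=3] 13<17 → i++
[i=4,j=3] 19>17 → j++
[i=4,j=4] 19==19 emit → i++,j++

i=5, j=5, emitted=[19]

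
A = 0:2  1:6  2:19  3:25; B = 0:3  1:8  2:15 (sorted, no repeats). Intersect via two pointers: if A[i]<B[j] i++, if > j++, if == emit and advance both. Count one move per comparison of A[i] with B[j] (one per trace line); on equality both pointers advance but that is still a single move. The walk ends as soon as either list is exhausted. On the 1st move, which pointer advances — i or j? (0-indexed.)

i

i=0 j=0: 2<3, i++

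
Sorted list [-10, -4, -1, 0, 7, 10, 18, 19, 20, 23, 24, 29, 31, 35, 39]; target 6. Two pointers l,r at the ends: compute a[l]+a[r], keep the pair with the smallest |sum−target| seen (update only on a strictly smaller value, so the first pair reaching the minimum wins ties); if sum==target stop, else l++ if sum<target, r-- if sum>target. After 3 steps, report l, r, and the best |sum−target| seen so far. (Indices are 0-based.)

l=0, r=11, best |Δ|=15

l=0 r=14: -10+39=29 d=23 *, r--
l=0 r=13: -10+35=25 d=19 *, r--
l=0 r=12: -10+31=21 d=15 *, r--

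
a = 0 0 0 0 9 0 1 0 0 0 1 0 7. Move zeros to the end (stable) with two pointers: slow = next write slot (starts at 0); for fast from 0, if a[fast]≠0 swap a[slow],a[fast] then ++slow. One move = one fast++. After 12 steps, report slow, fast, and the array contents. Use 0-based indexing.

slow=3, fast=12, a=[9, 1, 1, 0, 0, 0, 0, 0, 0, 0, 0, 0, 7]

slow=0 fast=0: a[fast]=0, fast++
slow=0 fast=1: a[fast]=0, fast++
slow=0 fast=2: a[fast]=0, fast++
slow=0 fast=3: a[fast]=0, fast++
slow=0 fast=4: a[fast]=9≠0 swap→a[0]=9, slow++,fast++
slow=1 fast=5: a[fast]=0, fast++
slow=1 fast=6: a[fast]=1≠0 swap→a[1]=1, slow++,fast++
slow=2 fast=7: a[fast]=0, fast++
slow=2 fast=8: a[fast]=0, fast++
slow=2 fast=9: a[fast]=0, fast++
slow=2 fast=10: a[fast]=1≠0 swap→a[2]=1, slow++,fast++
slow=3 fast=11: a[fast]=0, fast++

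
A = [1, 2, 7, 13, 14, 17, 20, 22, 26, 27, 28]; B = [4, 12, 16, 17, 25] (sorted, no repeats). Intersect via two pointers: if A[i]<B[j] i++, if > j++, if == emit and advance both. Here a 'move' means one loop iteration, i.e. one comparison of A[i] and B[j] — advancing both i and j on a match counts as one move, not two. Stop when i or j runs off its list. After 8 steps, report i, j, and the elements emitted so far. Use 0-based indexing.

i=0 j=0: 1<4, i++
i=1 j=0: 2<4, i++
i=2 j=0: 7>4, j++
i=2 j=1: 7<12, i++
i=3 j=1: 13>12, j++
i=3 j=2: 13<16, i++
i=4 j=2: 14<16, i++
i=5 j=2: 17>16, j++

i=5, j=3, emitted=[]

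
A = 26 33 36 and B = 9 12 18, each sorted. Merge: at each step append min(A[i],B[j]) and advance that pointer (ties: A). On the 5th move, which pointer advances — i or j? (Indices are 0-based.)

i=0 j=0: A[i]=26>B[j]=9 take 9, j++
i=0 j=1: A[i]=26>B[j]=12 take 12, j++
i=0 j=2: A[i]=26>B[j]=18 take 18, j++
i=0 j=3: B done, take A[i]=26, i++
i=1 j=3: B done, take A[i]=33, i++

i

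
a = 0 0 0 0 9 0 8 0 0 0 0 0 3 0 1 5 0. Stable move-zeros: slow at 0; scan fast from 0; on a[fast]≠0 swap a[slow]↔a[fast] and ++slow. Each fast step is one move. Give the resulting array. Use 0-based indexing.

slow=0 fast=0: a[fast]=0, fast++
slow=0 fast=1: a[fast]=0, fast++
slow=0 fast=2: a[fast]=0, fast++
slow=0 fast=3: a[fast]=0, fast++
slow=0 fast=4: a[fast]=9≠0 swap→a[0]=9, slow++,fast++
slow=1 fast=5: a[fast]=0, fast++
slow=1 fast=6: a[fast]=8≠0 swap→a[1]=8, slow++,fast++
slow=2 fast=7: a[fast]=0, fast++
slow=2 fast=8: a[fast]=0, fast++
slow=2 fast=9: a[fast]=0, fast++
slow=2 fast=10: a[fast]=0, fast++
slow=2 fast=11: a[fast]=0, fast++
slow=2 fast=12: a[fast]=3≠0 swap→a[2]=3, slow++,fast++
slow=3 fast=13: a[fast]=0, fast++
slow=3 fast=14: a[fast]=1≠0 swap→a[3]=1, slow++,fast++
slow=4 fast=15: a[fast]=5≠0 swap→a[4]=5, slow++,fast++
slow=5 fast=16: a[fast]=0, fast++

[9, 8, 3, 1, 5, 0, 0, 0, 0, 0, 0, 0, 0, 0, 0, 0, 0]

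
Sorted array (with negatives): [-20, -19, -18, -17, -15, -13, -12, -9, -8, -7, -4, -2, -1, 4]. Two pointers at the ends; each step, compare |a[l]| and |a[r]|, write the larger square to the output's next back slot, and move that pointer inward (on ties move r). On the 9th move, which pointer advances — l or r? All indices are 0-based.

[0,13] |-20|>|4| out[13]=400 → l++
[1,13] |-19|>|4| out[12]=361 → l++
[2,13] |-18|>|4| out[11]=324 → l++
[3,13] |-17|>|4| out[10]=289 → l++
[4,13] |-15|>|4| out[9]=225 → l++
[5,13] |-13|>|4| out[8]=169 → l++
[6,13] |-12|>|4| out[7]=144 → l++
[7,13] |-9|>|4| out[6]=81 → l++
[8,13] |-8|>|4| out[5]=64 → l++

l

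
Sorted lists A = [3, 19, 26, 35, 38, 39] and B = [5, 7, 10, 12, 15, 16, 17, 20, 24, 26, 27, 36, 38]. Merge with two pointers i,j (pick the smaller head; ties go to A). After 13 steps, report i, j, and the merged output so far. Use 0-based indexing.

i=3, j=10, merged so far=[3, 5, 7, 10, 12, 15, 16, 17, 19, 20, 24, 26, 26]

[i=0,j=0] A[i]=3<=B[j]=5 take 3 → i++
[i=1,j=0] A[i]=19>B[j]=5 take 5 → j++
[i=1,j=1] A[i]=19>B[j]=7 take 7 → j++
[i=1,j=2] A[i]=19>B[j]=10 take 10 → j++
[i=1,j=3] A[i]=19>B[j]=12 take 12 → j++
[i=1,j=4] A[i]=19>B[j]=15 take 15 → j++
[i=1,j=5] A[i]=19>B[j]=16 take 16 → j++
[i=1,j=6] A[i]=19>B[j]=17 take 17 → j++
[i=1,j=7] A[i]=19<=B[j]=20 take 19 → i++
[i=2,j=7] A[i]=26>B[j]=20 take 20 → j++
[i=2,j=8] A[i]=26>B[j]=24 take 24 → j++
[i=2,j=9] A[i]=26<=B[j]=26 take 26 → i++
[i=3,j=9] A[i]=35>B[j]=26 take 26 → j++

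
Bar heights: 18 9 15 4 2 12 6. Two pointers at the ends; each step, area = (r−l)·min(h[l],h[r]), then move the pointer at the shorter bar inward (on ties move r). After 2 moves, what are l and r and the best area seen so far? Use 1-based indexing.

l=1, r=5, best area=60

[1,7] min(18,6)*6=36 best=36 * → r--
[1,6] min(18,12)*5=60 best=60 * → r--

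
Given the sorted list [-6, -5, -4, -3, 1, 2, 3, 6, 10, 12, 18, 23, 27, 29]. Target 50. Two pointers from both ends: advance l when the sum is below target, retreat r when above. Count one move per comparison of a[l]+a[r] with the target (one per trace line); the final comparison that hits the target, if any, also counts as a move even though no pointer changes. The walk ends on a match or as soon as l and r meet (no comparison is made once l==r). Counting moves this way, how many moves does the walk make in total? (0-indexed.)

[0,13] -6+29=23 <50 → l++
[1,13] -5+29=24 <50 → l++
[2,13] -4+29=25 <50 → l++
[3,13] -3+29=26 <50 → l++
[4,13] 1+29=30 <50 → l++
[5,13] 2+29=31 <50 → l++
[6,13] 3+29=32 <50 → l++
[7,13] 6+29=35 <50 → l++
[8,13] 10+29=39 <50 → l++
[9,13] 12+29=41 <50 → l++
[10,13] 18+29=47 <50 → l++
[11,13] 23+29=52 >50 → r--
[11,12] 23+27=50 → found

13 moves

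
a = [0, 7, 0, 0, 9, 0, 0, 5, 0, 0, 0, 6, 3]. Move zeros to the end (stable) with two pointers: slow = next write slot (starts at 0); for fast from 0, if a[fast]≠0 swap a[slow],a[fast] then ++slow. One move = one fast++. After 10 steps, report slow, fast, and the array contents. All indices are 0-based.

slow=3, fast=10, a=[7, 9, 5, 0, 0, 0, 0, 0, 0, 0, 0, 6, 3]

(s=0,f=0) a[fast]=0 → fast++
(s=0,f=1) a[fast]=7≠0 swap→a[0]=7 → slow++,fast++
(s=1,f=2) a[fast]=0 → fast++
(s=1,f=3) a[fast]=0 → fast++
(s=1,f=4) a[fast]=9≠0 swap→a[1]=9 → slow++,fast++
(s=2,f=5) a[fast]=0 → fast++
(s=2,f=6) a[fast]=0 → fast++
(s=2,f=7) a[fast]=5≠0 swap→a[2]=5 → slow++,fast++
(s=3,f=8) a[fast]=0 → fast++
(s=3,f=9) a[fast]=0 → fast++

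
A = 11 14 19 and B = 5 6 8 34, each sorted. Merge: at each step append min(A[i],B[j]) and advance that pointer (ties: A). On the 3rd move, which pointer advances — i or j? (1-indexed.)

j

i=1 j=1: A[i]=11>B[j]=5 take 5, j++
i=1 j=2: A[i]=11>B[j]=6 take 6, j++
i=1 j=3: A[i]=11>B[j]=8 take 8, j++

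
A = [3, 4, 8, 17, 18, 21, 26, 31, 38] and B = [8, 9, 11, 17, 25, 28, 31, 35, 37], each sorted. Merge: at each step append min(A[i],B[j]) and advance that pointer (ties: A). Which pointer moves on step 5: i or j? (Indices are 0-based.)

i=0 j=0: A[i]=3<=B[j]=8 take 3, i++
i=1 j=0: A[i]=4<=B[j]=8 take 4, i++
i=2 j=0: A[i]=8<=B[j]=8 take 8, i++
i=3 j=0: A[i]=17>B[j]=8 take 8, j++
i=3 j=1: A[i]=17>B[j]=9 take 9, j++

j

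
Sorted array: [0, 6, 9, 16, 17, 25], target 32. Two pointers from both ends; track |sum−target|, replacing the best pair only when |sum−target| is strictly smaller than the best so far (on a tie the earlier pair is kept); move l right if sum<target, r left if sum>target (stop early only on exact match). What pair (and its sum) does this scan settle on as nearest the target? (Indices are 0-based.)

pair (6, 25) with sum 31 (|Δ|=1)

l=0 r=5: 0+25=25 d=7 *, l++
l=1 r=5: 6+25=31 d=1 *, l++
l=2 r=5: 9+25=34 d=2, r--
l=2 r=4: 9+17=26 d=6, l++
l=3 r=4: 16+17=33 d=1, r--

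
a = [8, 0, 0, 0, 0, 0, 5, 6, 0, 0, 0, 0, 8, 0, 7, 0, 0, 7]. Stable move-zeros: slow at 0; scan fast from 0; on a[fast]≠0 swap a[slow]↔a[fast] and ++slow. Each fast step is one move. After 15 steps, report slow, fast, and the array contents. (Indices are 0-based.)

slow=5, fast=15, a=[8, 5, 6, 8, 7, 0, 0, 0, 0, 0, 0, 0, 0, 0, 0, 0, 0, 7]

slow=0 fast=0: a[fast]=8≠0 swap→a[0]=8, slow++,fast++
slow=1 fast=1: a[fast]=0, fast++
slow=1 fast=2: a[fast]=0, fast++
slow=1 fast=3: a[fast]=0, fast++
slow=1 fast=4: a[fast]=0, fast++
slow=1 fast=5: a[fast]=0, fast++
slow=1 fast=6: a[fast]=5≠0 swap→a[1]=5, slow++,fast++
slow=2 fast=7: a[fast]=6≠0 swap→a[2]=6, slow++,fast++
slow=3 fast=8: a[fast]=0, fast++
slow=3 fast=9: a[fast]=0, fast++
slow=3 fast=10: a[fast]=0, fast++
slow=3 fast=11: a[fast]=0, fast++
slow=3 fast=12: a[fast]=8≠0 swap→a[3]=8, slow++,fast++
slow=4 fast=13: a[fast]=0, fast++
slow=4 fast=14: a[fast]=7≠0 swap→a[4]=7, slow++,fast++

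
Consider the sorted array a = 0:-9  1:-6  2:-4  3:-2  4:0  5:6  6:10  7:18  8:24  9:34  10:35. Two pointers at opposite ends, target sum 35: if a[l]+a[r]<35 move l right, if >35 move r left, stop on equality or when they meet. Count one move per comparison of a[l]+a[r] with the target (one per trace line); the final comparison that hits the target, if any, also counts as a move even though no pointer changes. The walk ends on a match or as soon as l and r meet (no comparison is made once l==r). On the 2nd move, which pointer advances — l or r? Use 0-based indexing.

l

l=0 r=10: -9+35=26 <35, l++
l=1 r=10: -6+35=29 <35, l++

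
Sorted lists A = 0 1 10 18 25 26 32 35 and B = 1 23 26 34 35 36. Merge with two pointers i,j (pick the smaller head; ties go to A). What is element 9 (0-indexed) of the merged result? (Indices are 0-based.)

[i=0,j=0] A[i]=0<=B[j]=1 take 0 → i++
[i=1,j=0] A[i]=1<=B[j]=1 take 1 → i++
[i=2,j=0] A[i]=10>B[j]=1 take 1 → j++
[i=2,j=1] A[i]=10<=B[j]=23 take 10 → i++
[i=3,j=1] A[i]=18<=B[j]=23 take 18 → i++
[i=4,j=1] A[i]=25>B[j]=23 take 23 → j++
[i=4,j=2] A[i]=25<=B[j]=26 take 25 → i++
[i=5,j=2] A[i]=26<=B[j]=26 take 26 → i++
[i=6,j=2] A[i]=32>B[j]=26 take 26 → j++
[i=6,j=3] A[i]=32<=B[j]=34 take 32 → i++
[i=7,j=3] A[i]=35>B[j]=34 take 34 → j++
[i=7,j=4] A[i]=35<=B[j]=35 take 35 → i++
[i=8,j=4] A done, take B[j]=35 → j++
[i=8,j=5] A done, take B[j]=36 → j++

merged[9] = 32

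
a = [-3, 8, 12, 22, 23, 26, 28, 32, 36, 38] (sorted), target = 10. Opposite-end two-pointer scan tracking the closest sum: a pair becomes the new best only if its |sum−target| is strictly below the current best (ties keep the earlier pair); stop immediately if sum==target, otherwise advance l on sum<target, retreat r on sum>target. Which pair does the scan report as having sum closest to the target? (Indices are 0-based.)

pair (-3, 12) with sum 9 (|Δ|=1)

l=0 r=9: -3+38=35 d=25 *, r--
l=0 r=8: -3+36=33 d=23 *, r--
l=0 r=7: -3+32=29 d=19 *, r--
l=0 r=6: -3+28=25 d=15 *, r--
l=0 r=5: -3+26=23 d=13 *, r--
l=0 r=4: -3+23=20 d=10 *, r--
l=0 r=3: -3+22=19 d=9 *, r--
l=0 r=2: -3+12=9 d=1 *, l++
l=1 r=2: 8+12=20 d=10, r--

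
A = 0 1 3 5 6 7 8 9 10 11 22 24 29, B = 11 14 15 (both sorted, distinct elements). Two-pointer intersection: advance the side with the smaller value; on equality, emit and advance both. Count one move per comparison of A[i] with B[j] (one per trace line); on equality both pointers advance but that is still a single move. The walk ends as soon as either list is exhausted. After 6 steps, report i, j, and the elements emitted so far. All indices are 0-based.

[i=0,j=0] 0<11 → i++
[i=1,j=0] 1<11 → i++
[i=2,j=0] 3<11 → i++
[i=3,j=0] 5<11 → i++
[i=4,j=0] 6<11 → i++
[i=5,j=0] 7<11 → i++

i=6, j=0, emitted=[]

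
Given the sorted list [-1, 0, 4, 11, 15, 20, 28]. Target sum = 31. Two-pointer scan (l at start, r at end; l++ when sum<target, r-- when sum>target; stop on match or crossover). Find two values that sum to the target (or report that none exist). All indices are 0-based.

l=0 r=6: -1+28=27 <31, l++
l=1 r=6: 0+28=28 <31, l++
l=2 r=6: 4+28=32 >31, r--
l=2 r=5: 4+20=24 <31, l++
l=3 r=5: 11+20=31, found

(11, 20)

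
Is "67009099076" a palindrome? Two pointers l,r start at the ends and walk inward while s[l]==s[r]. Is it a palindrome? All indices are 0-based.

not a palindrome (mismatch at 3,7)

[0,10] '6'=='6' → l++,r--
[1,9] '7'=='7' → l++,r--
[2,8] '0'=='0' → l++,r--
[3,7] '0'!='9' → stop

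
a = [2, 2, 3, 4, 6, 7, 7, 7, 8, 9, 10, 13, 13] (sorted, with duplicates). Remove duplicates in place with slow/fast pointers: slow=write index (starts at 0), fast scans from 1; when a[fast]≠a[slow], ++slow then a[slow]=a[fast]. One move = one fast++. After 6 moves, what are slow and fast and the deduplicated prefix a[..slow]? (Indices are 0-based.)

(s=0,f=1) a[fast]=2=a[slow] dup → fast++
(s=0,f=2) a[fast]=3≠a[slow]=2 write a[1]=3 → slow++,fast++
(s=1,f=3) a[fast]=4≠a[slow]=3 write a[2]=4 → slow++,fast++
(s=2,f=4) a[fast]=6≠a[slow]=4 write a[3]=6 → slow++,fast++
(s=3,f=5) a[fast]=7≠a[slow]=6 write a[4]=7 → slow++,fast++
(s=4,f=6) a[fast]=7=a[slow] dup → fast++

slow=4, fast=7, prefix=[2, 3, 4, 6, 7]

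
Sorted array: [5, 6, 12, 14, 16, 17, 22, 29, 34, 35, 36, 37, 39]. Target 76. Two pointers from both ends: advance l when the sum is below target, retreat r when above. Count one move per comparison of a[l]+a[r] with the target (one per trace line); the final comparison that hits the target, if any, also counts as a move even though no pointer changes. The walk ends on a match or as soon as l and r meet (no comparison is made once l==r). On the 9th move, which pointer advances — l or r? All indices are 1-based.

l

l=1 r=13: 5+39=44 <76, l++
l=2 r=13: 6+39=45 <76, l++
l=3 r=13: 12+39=51 <76, l++
l=4 r=13: 14+39=53 <76, l++
l=5 r=13: 16+39=55 <76, l++
l=6 r=13: 17+39=56 <76, l++
l=7 r=13: 22+39=61 <76, l++
l=8 r=13: 29+39=68 <76, l++
l=9 r=13: 34+39=73 <76, l++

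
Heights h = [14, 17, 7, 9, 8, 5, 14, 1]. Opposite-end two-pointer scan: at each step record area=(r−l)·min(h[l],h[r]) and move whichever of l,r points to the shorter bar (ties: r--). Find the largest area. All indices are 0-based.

l=0 r=7: min(14,1)*7=7 best=7 *, r--
l=0 r=6: min(14,14)*6=84 best=84 *, r--
l=0 r=5: min(14,5)*5=25 best=84, r--
l=0 r=4: min(14,8)*4=32 best=84, r--
l=0 r=3: min(14,9)*3=27 best=84, r--
l=0 r=2: min(14,7)*2=14 best=84, r--
l=0 r=1: min(14,17)*1=14 best=84, l++

max area = 84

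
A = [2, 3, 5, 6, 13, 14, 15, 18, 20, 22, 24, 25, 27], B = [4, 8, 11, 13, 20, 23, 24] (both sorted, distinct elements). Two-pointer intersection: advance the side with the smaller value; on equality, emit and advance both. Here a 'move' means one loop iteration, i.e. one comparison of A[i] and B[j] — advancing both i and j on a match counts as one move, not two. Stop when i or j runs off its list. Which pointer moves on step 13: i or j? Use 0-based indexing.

i

[i=0,j=0] 2<4 → i++
[i=1,j=0] 3<4 → i++
[i=2,j=0] 5>4 → j++
[i=2,j=1] 5<8 → i++
[i=3,j=1] 6<8 → i++
[i=4,j=1] 13>8 → j++
[i=4,j=2] 13>11 → j++
[i=4,j=3] 13==13 emit → i++,j++
[i=5,j=4] 14<20 → i++
[i=6,j=4] 15<20 → i++
[i=7,j=4] 18<20 → i++
[i=8,j=4] 20==20 emit → i++,j++
[i=9,j=5] 22<23 → i++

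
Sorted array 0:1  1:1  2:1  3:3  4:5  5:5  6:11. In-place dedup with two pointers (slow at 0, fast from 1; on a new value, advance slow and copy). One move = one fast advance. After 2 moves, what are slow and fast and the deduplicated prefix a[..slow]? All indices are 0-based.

(s=0,f=1) a[fast]=1=a[slow] dup → fast++
(s=0,f=2) a[fast]=1=a[slow] dup → fast++

slow=0, fast=3, prefix=[1]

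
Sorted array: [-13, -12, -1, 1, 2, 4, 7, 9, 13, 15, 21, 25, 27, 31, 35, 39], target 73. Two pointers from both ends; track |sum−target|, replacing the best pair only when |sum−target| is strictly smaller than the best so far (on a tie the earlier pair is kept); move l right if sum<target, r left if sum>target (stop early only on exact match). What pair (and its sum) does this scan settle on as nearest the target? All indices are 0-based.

pair (35, 39) with sum 74 (|Δ|=1)

l=0 r=15: -13+39=26 d=47 *, l++
l=1 r=15: -12+39=27 d=46 *, l++
l=2 r=15: -1+39=38 d=35 *, l++
l=3 r=15: 1+39=40 d=33 *, l++
l=4 r=15: 2+39=41 d=32 *, l++
l=5 r=15: 4+39=43 d=30 *, l++
l=6 r=15: 7+39=46 d=27 *, l++
l=7 r=15: 9+39=48 d=25 *, l++
l=8 r=15: 13+39=52 d=21 *, l++
l=9 r=15: 15+39=54 d=19 *, l++
l=10 r=15: 21+39=60 d=13 *, l++
l=11 r=15: 25+39=64 d=9 *, l++
l=12 r=15: 27+39=66 d=7 *, l++
l=13 r=15: 31+39=70 d=3 *, l++
l=14 r=15: 35+39=74 d=1 *, r--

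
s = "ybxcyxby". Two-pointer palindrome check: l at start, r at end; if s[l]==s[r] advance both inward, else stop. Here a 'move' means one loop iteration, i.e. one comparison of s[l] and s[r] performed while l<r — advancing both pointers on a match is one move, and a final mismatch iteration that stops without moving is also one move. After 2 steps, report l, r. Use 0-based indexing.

l=2, r=5

l=0 r=7: 'y'=='y', l++,r--
l=1 r=6: 'b'=='b', l++,r--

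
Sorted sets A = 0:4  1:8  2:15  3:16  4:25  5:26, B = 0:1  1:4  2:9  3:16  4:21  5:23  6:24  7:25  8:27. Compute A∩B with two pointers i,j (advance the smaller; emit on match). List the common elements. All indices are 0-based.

intersection = [4, 16, 25]

[i=0,j=0] 4>1 → j++
[i=0,j=1] 4==4 emit → i++,j++
[i=1,j=2] 8<9 → i++
[i=2,j=2] 15>9 → j++
[i=2,j=3] 15<16 → i++
[i=3,j=3] 16==16 emit → i++,j++
[i=4,j=4] 25>21 → j++
[i=4,j=5] 25>23 → j++
[i=4,j=6] 25>24 → j++
[i=4,j=7] 25==25 emit → i++,j++
[i=5,j=8] 26<27 → i++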